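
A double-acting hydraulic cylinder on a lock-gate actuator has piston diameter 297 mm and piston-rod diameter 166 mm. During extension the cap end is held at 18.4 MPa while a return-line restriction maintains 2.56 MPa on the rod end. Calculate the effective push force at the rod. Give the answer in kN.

Cap-side area A_cap = π/4 × (297 mm)² = 69280 mm^2
Rod-side annular area A_ann = π/4 × (297² − 166²) = 47640 mm^2
Net thrust = P_cap·A_cap − P_rod·A_ann = 1275 kN − 122.0 kN

F ≈ 1150 kN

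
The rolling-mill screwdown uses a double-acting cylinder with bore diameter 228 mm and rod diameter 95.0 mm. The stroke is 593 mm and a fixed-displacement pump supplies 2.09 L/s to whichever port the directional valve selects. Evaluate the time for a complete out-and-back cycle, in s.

Cap-side area A_cap = π/4 × (228 mm)² = 40830 mm^2
Rod-side annular area A_ann = π/4 × (228² − 95.0²) = 33740 mm^2
t_ext = A_cap·L/Q = 11.58 s
t_ret = A_ann·L/Q = 9.573 s
t_cycle = t_ext + t_ret

t ≈ 21.2 s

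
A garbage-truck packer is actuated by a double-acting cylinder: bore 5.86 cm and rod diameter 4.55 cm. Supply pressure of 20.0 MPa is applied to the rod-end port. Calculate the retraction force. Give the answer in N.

Rod-side annular area A_ann = π/4 × (5.86² − 4.55²) = 10.71 cm^2
On retraction the pressure acts on the annular area (bore minus rod).
F = P × A_ann

F ≈ 21400 N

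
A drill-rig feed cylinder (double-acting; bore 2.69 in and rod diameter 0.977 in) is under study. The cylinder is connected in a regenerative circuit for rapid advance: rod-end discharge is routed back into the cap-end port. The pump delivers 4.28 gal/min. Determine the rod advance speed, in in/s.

In regeneration the rod-end outflow joins the pump flow into the cap end, so the net volume the pump must supply per unit advance equals the rod cross-section area.
Rod cross-section A_rod = π/4 × (0.977 in)² = 0.7497 in^2
v = Q_pump / A_rod

v ≈ 22.0 in/s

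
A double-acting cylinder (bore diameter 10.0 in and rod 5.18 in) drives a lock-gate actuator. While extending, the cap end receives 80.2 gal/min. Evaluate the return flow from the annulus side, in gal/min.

Q_out ≈ 58.7 gal/min

Cap-side area A_cap = π/4 × (10.0 in)² = 78.54 in^2
Rod-side annular area A_ann = π/4 × (10.0² − 5.18²) = 57.47 in^2
Piston speed v = Q_in/A_cap; rod-end outflow Q_out = v × A_ann = Q_in × A_ann/A_cap.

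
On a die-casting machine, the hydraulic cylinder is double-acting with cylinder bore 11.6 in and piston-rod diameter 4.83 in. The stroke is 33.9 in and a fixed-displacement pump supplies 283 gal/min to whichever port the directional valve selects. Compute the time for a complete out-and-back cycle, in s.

Cap-side area A_cap = π/4 × (11.6 in)² = 105.7 in^2
Rod-side annular area A_ann = π/4 × (11.6² − 4.83²) = 87.36 in^2
t_ext = A_cap·L/Q = 3.288 s
t_ret = A_ann·L/Q = 2.718 s
t_cycle = t_ext + t_ret

t ≈ 6.01 s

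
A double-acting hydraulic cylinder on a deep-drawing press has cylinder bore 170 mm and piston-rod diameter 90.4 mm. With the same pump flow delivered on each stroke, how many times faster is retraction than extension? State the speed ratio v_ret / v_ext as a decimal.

Cap-side area A_cap = π/4 × (170 mm)² = 22700 mm^2
Rod-side annular area A_ann = π/4 × (170² − 90.4²) = 16280 mm^2
For equal Q, v ∝ 1/A, so v_ret/v_ext = A_cap/A_ann.

v_ret/v_ext ≈ 1.39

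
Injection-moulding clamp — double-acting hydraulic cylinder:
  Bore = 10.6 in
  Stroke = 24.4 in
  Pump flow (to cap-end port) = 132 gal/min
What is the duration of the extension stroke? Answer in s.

Cap-side area A_cap = π/4 × (10.6 in)² = 88.25 in^2
Swept volume V = A × L; t = V / Q = A·L / Q

t ≈ 4.24 s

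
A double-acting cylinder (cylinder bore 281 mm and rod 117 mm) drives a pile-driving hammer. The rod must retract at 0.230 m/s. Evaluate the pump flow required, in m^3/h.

Rod-side annular area A_ann = π/4 × (281² − 117²) = 51260 mm^2
Q = A × v

Q ≈ 42.4 m^3/h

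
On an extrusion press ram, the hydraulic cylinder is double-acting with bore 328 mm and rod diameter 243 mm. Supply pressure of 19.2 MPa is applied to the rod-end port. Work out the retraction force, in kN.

F ≈ 732 kN

Rod-side annular area A_ann = π/4 × (328² − 243²) = 38120 mm^2
On retraction the pressure acts on the annular area (bore minus rod).
F = P × A_ann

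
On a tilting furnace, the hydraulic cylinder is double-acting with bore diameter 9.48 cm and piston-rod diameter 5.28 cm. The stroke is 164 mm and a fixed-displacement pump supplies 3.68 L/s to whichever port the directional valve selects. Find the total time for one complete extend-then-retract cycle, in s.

Cap-side area A_cap = π/4 × (9.48 cm)² = 70.58 cm^2
Rod-side annular area A_ann = π/4 × (9.48² − 5.28²) = 48.69 cm^2
t_ext = A_cap·L/Q = 0.3146 s
t_ret = A_ann·L/Q = 0.2170 s
t_cycle = t_ext + t_ret

t ≈ 0.532 s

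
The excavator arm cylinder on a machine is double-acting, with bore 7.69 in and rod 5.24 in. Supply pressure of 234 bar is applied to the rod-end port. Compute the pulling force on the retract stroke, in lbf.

F ≈ 84400 lbf

Rod-side annular area A_ann = π/4 × (7.69² − 5.24²) = 24.88 in^2
On retraction the pressure acts on the annular area (bore minus rod).
F = P × A_ann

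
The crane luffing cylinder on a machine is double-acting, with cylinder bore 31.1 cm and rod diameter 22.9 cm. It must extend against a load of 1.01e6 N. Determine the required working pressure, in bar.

Cap-side area A_cap = π/4 × (31.1 cm)² = 759.6 cm^2
P = F / A = 1.01e6 N / A

P ≈ 133 bar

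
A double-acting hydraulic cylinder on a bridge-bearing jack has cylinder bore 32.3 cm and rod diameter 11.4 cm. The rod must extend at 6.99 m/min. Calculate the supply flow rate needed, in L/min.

Q ≈ 573 L/min

Cap-side area A_cap = π/4 × (32.3 cm)² = 819.4 cm^2
Q = A × v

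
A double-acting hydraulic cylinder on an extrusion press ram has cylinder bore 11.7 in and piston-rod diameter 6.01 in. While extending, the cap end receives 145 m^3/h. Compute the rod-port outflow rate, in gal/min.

Q_out ≈ 470 gal/min

Cap-side area A_cap = π/4 × (11.7 in)² = 107.5 in^2
Rod-side annular area A_ann = π/4 × (11.7² − 6.01²) = 79.14 in^2
Piston speed v = Q_in/A_cap; rod-end outflow Q_out = v × A_ann = Q_in × A_ann/A_cap.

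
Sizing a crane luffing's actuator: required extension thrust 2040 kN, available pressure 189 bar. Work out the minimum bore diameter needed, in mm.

Extension force acts on the full piston face: F = P × (π/4)D².
D = √(4F / (πP)) = √(4 × 2040 kN / (π × 189 bar))

D ≈ 371 mm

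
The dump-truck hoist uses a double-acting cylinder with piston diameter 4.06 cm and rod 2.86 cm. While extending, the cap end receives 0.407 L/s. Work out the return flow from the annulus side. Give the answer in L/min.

Q_out ≈ 12.3 L/min

Cap-side area A_cap = π/4 × (4.06 cm)² = 12.95 cm^2
Rod-side annular area A_ann = π/4 × (4.06² − 2.86²) = 6.522 cm^2
Piston speed v = Q_in/A_cap; rod-end outflow Q_out = v × A_ann = Q_in × A_ann/A_cap.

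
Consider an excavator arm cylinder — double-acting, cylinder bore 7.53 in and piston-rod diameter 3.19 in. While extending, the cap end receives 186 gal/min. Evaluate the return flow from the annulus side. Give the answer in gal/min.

Q_out ≈ 153 gal/min

Cap-side area A_cap = π/4 × (7.53 in)² = 44.53 in^2
Rod-side annular area A_ann = π/4 × (7.53² − 3.19²) = 36.54 in^2
Piston speed v = Q_in/A_cap; rod-end outflow Q_out = v × A_ann = Q_in × A_ann/A_cap.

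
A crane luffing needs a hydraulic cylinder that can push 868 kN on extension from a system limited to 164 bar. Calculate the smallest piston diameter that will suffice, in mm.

Extension force acts on the full piston face: F = P × (π/4)D².
D = √(4F / (πP)) = √(4 × 868 kN / (π × 164 bar))

D ≈ 260 mm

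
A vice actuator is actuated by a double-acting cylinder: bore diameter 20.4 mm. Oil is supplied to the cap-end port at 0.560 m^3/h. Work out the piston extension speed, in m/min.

Cap-side area A_cap = π/4 × (20.4 mm)² = 326.9 mm^2
v = Q / A

v ≈ 28.6 m/min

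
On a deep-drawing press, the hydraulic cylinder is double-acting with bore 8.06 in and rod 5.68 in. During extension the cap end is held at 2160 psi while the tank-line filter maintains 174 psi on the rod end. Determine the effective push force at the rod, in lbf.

Cap-side area A_cap = π/4 × (8.06 in)² = 51.02 in^2
Rod-side annular area A_ann = π/4 × (8.06² − 5.68²) = 25.68 in^2
Net thrust = P_cap·A_cap − P_rod·A_ann = 1.102e5 lbf − 4469 lbf

F ≈ 1.06e5 lbf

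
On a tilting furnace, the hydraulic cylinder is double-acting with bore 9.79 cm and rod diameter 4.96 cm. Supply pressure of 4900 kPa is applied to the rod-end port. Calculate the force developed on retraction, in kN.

F ≈ 27.4 kN

Rod-side annular area A_ann = π/4 × (9.79² − 4.96²) = 55.95 cm^2
On retraction the pressure acts on the annular area (bore minus rod).
F = P × A_ann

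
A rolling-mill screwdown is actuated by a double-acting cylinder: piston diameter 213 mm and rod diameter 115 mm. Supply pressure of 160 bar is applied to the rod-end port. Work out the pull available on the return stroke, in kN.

Rod-side annular area A_ann = π/4 × (213² − 115²) = 25250 mm^2
On retraction the pressure acts on the annular area (bore minus rod).
F = P × A_ann

F ≈ 404 kN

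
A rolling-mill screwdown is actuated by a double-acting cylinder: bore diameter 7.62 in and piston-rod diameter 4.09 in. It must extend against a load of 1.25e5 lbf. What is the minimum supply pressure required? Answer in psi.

Cap-side area A_cap = π/4 × (7.62 in)² = 45.60 in^2
P = F / A = 1.25e5 lbf / A

P ≈ 2740 psi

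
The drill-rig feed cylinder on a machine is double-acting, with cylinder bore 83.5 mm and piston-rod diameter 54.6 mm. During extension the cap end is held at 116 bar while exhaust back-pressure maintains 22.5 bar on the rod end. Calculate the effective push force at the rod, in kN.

Cap-side area A_cap = π/4 × (83.5 mm)² = 5476 mm^2
Rod-side annular area A_ann = π/4 × (83.5² − 54.6²) = 3135 mm^2
Net thrust = P_cap·A_cap − P_rod·A_ann = 63.52 kN − 7.053 kN

F ≈ 56.5 kN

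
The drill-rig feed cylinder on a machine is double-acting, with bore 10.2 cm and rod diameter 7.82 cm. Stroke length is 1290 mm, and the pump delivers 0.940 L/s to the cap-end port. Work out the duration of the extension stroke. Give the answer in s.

Cap-side area A_cap = π/4 × (10.2 cm)² = 81.71 cm^2
Swept volume V = A × L; t = V / Q = A·L / Q

t ≈ 11.2 s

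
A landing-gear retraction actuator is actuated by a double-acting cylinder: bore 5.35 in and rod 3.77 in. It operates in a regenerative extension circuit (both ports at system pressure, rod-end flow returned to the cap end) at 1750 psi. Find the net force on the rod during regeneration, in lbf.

With equal pressure on both faces, forces on the annular region cancel; the net push is pressure × rod cross-section.
Rod cross-section A_rod = π/4 × (3.77 in)² = 11.16 in^2
F = P × A_rod

F ≈ 19500 lbf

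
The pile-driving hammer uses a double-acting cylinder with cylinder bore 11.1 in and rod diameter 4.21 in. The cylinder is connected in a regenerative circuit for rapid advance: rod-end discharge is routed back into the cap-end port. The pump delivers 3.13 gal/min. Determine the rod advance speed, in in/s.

In regeneration the rod-end outflow joins the pump flow into the cap end, so the net volume the pump must supply per unit advance equals the rod cross-section area.
Rod cross-section A_rod = π/4 × (4.21 in)² = 13.92 in^2
v = Q_pump / A_rod

v ≈ 0.866 in/s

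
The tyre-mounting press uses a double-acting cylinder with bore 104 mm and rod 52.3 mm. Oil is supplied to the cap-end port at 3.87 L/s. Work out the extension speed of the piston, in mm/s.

v ≈ 456 mm/s

Cap-side area A_cap = π/4 × (104 mm)² = 8495 mm^2
v = Q / A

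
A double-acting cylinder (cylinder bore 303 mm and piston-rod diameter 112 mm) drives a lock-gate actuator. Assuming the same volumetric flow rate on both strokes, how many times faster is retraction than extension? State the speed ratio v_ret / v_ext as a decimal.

v_ret/v_ext ≈ 1.16

Cap-side area A_cap = π/4 × (303 mm)² = 72110 mm^2
Rod-side annular area A_ann = π/4 × (303² − 112²) = 62250 mm^2
For equal Q, v ∝ 1/A, so v_ret/v_ext = A_cap/A_ann.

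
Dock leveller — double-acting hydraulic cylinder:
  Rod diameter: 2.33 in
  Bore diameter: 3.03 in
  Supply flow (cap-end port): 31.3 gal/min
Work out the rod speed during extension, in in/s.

Cap-side area A_cap = π/4 × (3.03 in)² = 7.211 in^2
v = Q / A

v ≈ 16.7 in/s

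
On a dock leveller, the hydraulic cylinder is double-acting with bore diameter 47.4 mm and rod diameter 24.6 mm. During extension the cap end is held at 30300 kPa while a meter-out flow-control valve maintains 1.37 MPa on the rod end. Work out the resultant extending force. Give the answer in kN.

Cap-side area A_cap = π/4 × (47.4 mm)² = 1765 mm^2
Rod-side annular area A_ann = π/4 × (47.4² − 24.6²) = 1289 mm^2
Net thrust = P_cap·A_cap − P_rod·A_ann = 53.47 kN − 1.766 kN

F ≈ 51.7 kN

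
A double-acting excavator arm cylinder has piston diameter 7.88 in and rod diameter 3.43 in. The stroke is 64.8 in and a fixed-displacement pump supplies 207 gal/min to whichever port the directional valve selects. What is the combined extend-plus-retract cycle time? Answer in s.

t ≈ 7.18 s

Cap-side area A_cap = π/4 × (7.88 in)² = 48.77 in^2
Rod-side annular area A_ann = π/4 × (7.88² − 3.43²) = 39.53 in^2
t_ext = A_cap·L/Q = 3.965 s
t_ret = A_ann·L/Q = 3.214 s
t_cycle = t_ext + t_ret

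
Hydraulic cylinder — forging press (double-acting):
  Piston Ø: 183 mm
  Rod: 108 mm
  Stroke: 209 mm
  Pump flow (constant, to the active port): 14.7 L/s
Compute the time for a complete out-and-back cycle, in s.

t ≈ 0.618 s

Cap-side area A_cap = π/4 × (183 mm)² = 26300 mm^2
Rod-side annular area A_ann = π/4 × (183² − 108²) = 17140 mm^2
t_ext = A_cap·L/Q = 0.3740 s
t_ret = A_ann·L/Q = 0.2437 s
t_cycle = t_ext + t_ret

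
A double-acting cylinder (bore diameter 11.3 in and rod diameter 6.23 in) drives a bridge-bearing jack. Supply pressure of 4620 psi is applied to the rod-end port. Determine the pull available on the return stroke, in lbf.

Rod-side annular area A_ann = π/4 × (11.3² − 6.23²) = 69.80 in^2
On retraction the pressure acts on the annular area (bore minus rod).
F = P × A_ann

F ≈ 3.22e5 lbf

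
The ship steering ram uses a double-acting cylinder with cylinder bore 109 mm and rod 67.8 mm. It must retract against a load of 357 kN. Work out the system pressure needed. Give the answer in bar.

P ≈ 624 bar

Rod-side annular area A_ann = π/4 × (109² − 67.8²) = 5721 mm^2
Retraction: pressure acts on the annular area.
P = F / A = 357 kN / A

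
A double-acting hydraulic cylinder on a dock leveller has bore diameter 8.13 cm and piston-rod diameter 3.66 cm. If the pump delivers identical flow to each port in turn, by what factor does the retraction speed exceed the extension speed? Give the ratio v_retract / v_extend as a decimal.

v_ret/v_ext ≈ 1.25

Cap-side area A_cap = π/4 × (8.13 cm)² = 51.91 cm^2
Rod-side annular area A_ann = π/4 × (8.13² − 3.66²) = 41.39 cm^2
For equal Q, v ∝ 1/A, so v_ret/v_ext = A_cap/A_ann.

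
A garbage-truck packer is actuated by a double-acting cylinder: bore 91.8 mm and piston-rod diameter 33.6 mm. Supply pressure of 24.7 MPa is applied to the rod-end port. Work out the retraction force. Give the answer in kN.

F ≈ 142 kN

Rod-side annular area A_ann = π/4 × (91.8² − 33.6²) = 5732 mm^2
On retraction the pressure acts on the annular area (bore minus rod).
F = P × A_ann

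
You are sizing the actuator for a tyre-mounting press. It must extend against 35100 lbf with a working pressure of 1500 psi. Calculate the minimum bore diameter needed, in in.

Extension force acts on the full piston face: F = P × (π/4)D².
D = √(4F / (πP)) = √(4 × 35100 lbf / (π × 1500 psi))

D ≈ 5.46 in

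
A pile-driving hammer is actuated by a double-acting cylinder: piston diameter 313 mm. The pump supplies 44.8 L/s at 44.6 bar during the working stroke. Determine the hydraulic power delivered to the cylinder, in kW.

W ≈ 200 kW

Hydraulic power = P × Q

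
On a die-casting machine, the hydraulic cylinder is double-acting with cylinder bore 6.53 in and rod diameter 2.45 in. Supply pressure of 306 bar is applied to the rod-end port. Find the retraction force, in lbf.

Rod-side annular area A_ann = π/4 × (6.53² − 2.45²) = 28.78 in^2
On retraction the pressure acts on the annular area (bore minus rod).
F = P × A_ann

F ≈ 1.28e5 lbf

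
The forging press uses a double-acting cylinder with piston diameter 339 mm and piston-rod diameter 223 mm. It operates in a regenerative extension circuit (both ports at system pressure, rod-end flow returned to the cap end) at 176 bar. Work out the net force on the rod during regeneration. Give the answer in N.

F ≈ 6.87e5 N

With equal pressure on both faces, forces on the annular region cancel; the net push is pressure × rod cross-section.
Rod cross-section A_rod = π/4 × (223 mm)² = 39060 mm^2
F = P × A_rod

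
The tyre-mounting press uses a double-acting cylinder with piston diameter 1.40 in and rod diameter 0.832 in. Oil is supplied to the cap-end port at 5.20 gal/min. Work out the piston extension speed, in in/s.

Cap-side area A_cap = π/4 × (1.40 in)² = 1.539 in^2
v = Q / A

v ≈ 13.0 in/s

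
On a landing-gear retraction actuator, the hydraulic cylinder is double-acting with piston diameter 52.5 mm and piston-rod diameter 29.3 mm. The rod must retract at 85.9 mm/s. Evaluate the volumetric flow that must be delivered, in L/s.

Q ≈ 0.128 L/s

Rod-side annular area A_ann = π/4 × (52.5² − 29.3²) = 1490 mm^2
Q = A × v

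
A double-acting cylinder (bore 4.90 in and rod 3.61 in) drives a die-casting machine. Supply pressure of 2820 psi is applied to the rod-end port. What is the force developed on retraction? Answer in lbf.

Rod-side annular area A_ann = π/4 × (4.90² − 3.61²) = 8.622 in^2
On retraction the pressure acts on the annular area (bore minus rod).
F = P × A_ann

F ≈ 24300 lbf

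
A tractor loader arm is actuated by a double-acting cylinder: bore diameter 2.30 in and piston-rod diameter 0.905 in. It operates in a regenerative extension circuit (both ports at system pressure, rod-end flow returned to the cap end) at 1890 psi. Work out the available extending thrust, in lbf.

With equal pressure on both faces, forces on the annular region cancel; the net push is pressure × rod cross-section.
Rod cross-section A_rod = π/4 × (0.905 in)² = 0.6433 in^2
F = P × A_rod

F ≈ 1220 lbf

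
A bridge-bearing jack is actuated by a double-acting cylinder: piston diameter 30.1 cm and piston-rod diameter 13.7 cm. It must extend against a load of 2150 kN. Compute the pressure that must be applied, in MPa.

Cap-side area A_cap = π/4 × (30.1 cm)² = 711.6 cm^2
P = F / A = 2150 kN / A

P ≈ 30.2 MPa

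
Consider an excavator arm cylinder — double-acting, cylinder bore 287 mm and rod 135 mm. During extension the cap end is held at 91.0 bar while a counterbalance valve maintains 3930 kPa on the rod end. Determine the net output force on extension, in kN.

F ≈ 391 kN

Cap-side area A_cap = π/4 × (287 mm)² = 64690 mm^2
Rod-side annular area A_ann = π/4 × (287² − 135²) = 50380 mm^2
Net thrust = P_cap·A_cap − P_rod·A_ann = 588.7 kN − 198.0 kN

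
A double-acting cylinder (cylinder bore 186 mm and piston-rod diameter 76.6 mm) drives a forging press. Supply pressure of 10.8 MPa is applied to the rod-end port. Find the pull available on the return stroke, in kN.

F ≈ 244 kN

Rod-side annular area A_ann = π/4 × (186² − 76.6²) = 22560 mm^2
On retraction the pressure acts on the annular area (bore minus rod).
F = P × A_ann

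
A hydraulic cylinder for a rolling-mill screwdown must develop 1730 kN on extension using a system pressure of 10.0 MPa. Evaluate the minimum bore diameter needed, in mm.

Extension force acts on the full piston face: F = P × (π/4)D².
D = √(4F / (πP)) = √(4 × 1730 kN / (π × 10.0 MPa))

D ≈ 469 mm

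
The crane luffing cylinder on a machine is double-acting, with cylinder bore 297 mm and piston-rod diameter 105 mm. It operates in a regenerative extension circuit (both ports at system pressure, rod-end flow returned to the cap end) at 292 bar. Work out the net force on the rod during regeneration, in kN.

With equal pressure on both faces, forces on the annular region cancel; the net push is pressure × rod cross-section.
Rod cross-section A_rod = π/4 × (105 mm)² = 8659 mm^2
F = P × A_rod

F ≈ 253 kN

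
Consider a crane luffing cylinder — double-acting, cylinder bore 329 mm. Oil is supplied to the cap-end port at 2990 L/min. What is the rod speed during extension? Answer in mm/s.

v ≈ 586 mm/s

Cap-side area A_cap = π/4 × (329 mm)² = 85010 mm^2
v = Q / A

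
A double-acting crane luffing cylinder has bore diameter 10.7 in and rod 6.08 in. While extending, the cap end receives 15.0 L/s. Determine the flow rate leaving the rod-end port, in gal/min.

Cap-side area A_cap = π/4 × (10.7 in)² = 89.92 in^2
Rod-side annular area A_ann = π/4 × (10.7² − 6.08²) = 60.89 in^2
Piston speed v = Q_in/A_cap; rod-end outflow Q_out = v × A_ann = Q_in × A_ann/A_cap.

Q_out ≈ 161 gal/min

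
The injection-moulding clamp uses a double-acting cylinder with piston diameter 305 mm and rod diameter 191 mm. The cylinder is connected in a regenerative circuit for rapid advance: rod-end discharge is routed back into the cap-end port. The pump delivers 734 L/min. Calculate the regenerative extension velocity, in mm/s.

In regeneration the rod-end outflow joins the pump flow into the cap end, so the net volume the pump must supply per unit advance equals the rod cross-section area.
Rod cross-section A_rod = π/4 × (191 mm)² = 28650 mm^2
v = Q_pump / A_rod

v ≈ 427 mm/s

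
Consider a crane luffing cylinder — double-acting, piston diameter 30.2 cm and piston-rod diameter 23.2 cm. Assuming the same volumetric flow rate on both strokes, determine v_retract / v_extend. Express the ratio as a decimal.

v_ret/v_ext ≈ 2.44

Cap-side area A_cap = π/4 × (30.2 cm)² = 716.3 cm^2
Rod-side annular area A_ann = π/4 × (30.2² − 23.2²) = 293.6 cm^2
For equal Q, v ∝ 1/A, so v_ret/v_ext = A_cap/A_ann.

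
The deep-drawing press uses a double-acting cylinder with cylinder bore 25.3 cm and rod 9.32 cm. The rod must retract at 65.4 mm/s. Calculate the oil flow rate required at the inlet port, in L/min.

Q ≈ 170 L/min

Rod-side annular area A_ann = π/4 × (25.3² − 9.32²) = 434.5 cm^2
Q = A × v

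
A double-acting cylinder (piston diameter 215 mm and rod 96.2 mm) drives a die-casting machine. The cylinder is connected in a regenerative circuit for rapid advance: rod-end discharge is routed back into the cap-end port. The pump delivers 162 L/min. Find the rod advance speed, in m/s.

v ≈ 0.371 m/s

In regeneration the rod-end outflow joins the pump flow into the cap end, so the net volume the pump must supply per unit advance equals the rod cross-section area.
Rod cross-section A_rod = π/4 × (96.2 mm)² = 7268 mm^2
v = Q_pump / A_rod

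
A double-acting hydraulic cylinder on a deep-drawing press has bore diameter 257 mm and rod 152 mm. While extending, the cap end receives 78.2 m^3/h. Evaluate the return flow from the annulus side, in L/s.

Q_out ≈ 14.1 L/s

Cap-side area A_cap = π/4 × (257 mm)² = 51870 mm^2
Rod-side annular area A_ann = π/4 × (257² − 152²) = 33730 mm^2
Piston speed v = Q_in/A_cap; rod-end outflow Q_out = v × A_ann = Q_in × A_ann/A_cap.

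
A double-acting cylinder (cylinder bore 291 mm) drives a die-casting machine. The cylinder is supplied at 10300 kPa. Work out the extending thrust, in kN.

F ≈ 685 kN

Cap-side area A_cap = π/4 × (291 mm)² = 66510 mm^2
F = P × A_cap = 10300 kPa × A_cap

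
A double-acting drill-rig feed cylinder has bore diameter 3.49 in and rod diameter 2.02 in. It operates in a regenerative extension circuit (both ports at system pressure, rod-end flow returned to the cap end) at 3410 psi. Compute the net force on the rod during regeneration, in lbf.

With equal pressure on both faces, forces on the annular region cancel; the net push is pressure × rod cross-section.
Rod cross-section A_rod = π/4 × (2.02 in)² = 3.205 in^2
F = P × A_rod

F ≈ 10900 lbf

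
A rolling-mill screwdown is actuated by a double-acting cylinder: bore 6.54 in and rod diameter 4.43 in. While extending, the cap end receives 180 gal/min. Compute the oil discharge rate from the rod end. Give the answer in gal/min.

Cap-side area A_cap = π/4 × (6.54 in)² = 33.59 in^2
Rod-side annular area A_ann = π/4 × (6.54² − 4.43²) = 18.18 in^2
Piston speed v = Q_in/A_cap; rod-end outflow Q_out = v × A_ann = Q_in × A_ann/A_cap.

Q_out ≈ 97.4 gal/min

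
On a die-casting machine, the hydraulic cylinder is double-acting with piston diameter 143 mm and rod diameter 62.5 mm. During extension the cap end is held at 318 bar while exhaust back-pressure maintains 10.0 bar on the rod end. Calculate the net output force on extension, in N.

F ≈ 4.98e5 N

Cap-side area A_cap = π/4 × (143 mm)² = 16060 mm^2
Rod-side annular area A_ann = π/4 × (143² − 62.5²) = 12990 mm^2
Net thrust = P_cap·A_cap − P_rod·A_ann = 5.107e5 N − 12990 N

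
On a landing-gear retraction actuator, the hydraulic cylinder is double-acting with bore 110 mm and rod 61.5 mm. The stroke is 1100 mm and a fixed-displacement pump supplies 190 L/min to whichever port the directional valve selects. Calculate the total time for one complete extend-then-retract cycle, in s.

t ≈ 5.57 s

Cap-side area A_cap = π/4 × (110 mm)² = 9503 mm^2
Rod-side annular area A_ann = π/4 × (110² − 61.5²) = 6533 mm^2
t_ext = A_cap·L/Q = 3.301 s
t_ret = A_ann·L/Q = 2.269 s
t_cycle = t_ext + t_ret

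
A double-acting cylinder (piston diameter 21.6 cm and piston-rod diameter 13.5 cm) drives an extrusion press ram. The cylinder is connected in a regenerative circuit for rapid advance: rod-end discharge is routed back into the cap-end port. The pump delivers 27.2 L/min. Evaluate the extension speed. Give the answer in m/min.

v ≈ 1.90 m/min

In regeneration the rod-end outflow joins the pump flow into the cap end, so the net volume the pump must supply per unit advance equals the rod cross-section area.
Rod cross-section A_rod = π/4 × (13.5 cm)² = 143.1 cm^2
v = Q_pump / A_rod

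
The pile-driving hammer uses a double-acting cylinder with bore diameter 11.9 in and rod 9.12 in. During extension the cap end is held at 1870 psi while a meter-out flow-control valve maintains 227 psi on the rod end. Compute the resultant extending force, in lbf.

F ≈ 1.98e5 lbf

Cap-side area A_cap = π/4 × (11.9 in)² = 111.2 in^2
Rod-side annular area A_ann = π/4 × (11.9² − 9.12²) = 45.90 in^2
Net thrust = P_cap·A_cap − P_rod·A_ann = 2.080e5 lbf − 10420 lbf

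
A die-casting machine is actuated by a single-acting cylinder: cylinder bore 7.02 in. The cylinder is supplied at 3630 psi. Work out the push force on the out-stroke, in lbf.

Cap-side area A_cap = π/4 × (7.02 in)² = 38.70 in^2
F = P × A_cap = 3630 psi × A_cap

F ≈ 1.40e5 lbf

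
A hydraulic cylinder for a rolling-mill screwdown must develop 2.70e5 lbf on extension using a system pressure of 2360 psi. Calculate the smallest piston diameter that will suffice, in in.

Extension force acts on the full piston face: F = P × (π/4)D².
D = √(4F / (πP)) = √(4 × 2.70e5 lbf / (π × 2360 psi))

D ≈ 12.1 in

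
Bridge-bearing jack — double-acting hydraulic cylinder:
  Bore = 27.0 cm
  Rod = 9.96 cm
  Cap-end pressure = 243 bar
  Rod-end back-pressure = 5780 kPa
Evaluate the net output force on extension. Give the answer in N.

F ≈ 1.11e6 N

Cap-side area A_cap = π/4 × (27.0 cm)² = 572.6 cm^2
Rod-side annular area A_ann = π/4 × (27.0² − 9.96²) = 494.6 cm^2
Net thrust = P_cap·A_cap − P_rod·A_ann = 1.391e6 N − 2.859e5 N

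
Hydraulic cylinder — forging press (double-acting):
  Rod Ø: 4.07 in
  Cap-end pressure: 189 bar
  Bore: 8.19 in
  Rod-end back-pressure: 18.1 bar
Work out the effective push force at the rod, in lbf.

Cap-side area A_cap = π/4 × (8.19 in)² = 52.68 in^2
Rod-side annular area A_ann = π/4 × (8.19² − 4.07²) = 39.67 in^2
Net thrust = P_cap·A_cap − P_rod·A_ann = 1.444e5 lbf − 10410 lbf

F ≈ 1.34e5 lbf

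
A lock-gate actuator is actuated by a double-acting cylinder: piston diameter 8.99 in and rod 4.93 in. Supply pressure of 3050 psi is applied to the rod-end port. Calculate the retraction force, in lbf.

Rod-side annular area A_ann = π/4 × (8.99² − 4.93²) = 44.39 in^2
On retraction the pressure acts on the annular area (bore minus rod).
F = P × A_ann

F ≈ 1.35e5 lbf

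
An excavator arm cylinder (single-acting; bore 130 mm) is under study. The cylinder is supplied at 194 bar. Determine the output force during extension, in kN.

F ≈ 258 kN

Cap-side area A_cap = π/4 × (130 mm)² = 13270 mm^2
F = P × A_cap = 194 bar × A_cap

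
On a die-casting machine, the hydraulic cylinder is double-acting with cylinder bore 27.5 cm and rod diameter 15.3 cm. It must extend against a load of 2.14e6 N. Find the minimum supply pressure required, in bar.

P ≈ 360 bar

Cap-side area A_cap = π/4 × (27.5 cm)² = 594.0 cm^2
P = F / A = 2.14e6 N / A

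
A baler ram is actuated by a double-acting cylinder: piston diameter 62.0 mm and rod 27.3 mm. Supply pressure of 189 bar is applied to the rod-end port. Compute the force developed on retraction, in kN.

Rod-side annular area A_ann = π/4 × (62.0² − 27.3²) = 2434 mm^2
On retraction the pressure acts on the annular area (bore minus rod).
F = P × A_ann

F ≈ 46.0 kN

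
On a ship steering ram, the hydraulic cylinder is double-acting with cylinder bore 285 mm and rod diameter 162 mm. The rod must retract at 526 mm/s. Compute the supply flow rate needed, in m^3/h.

Q ≈ 81.8 m^3/h

Rod-side annular area A_ann = π/4 × (285² − 162²) = 43180 mm^2
Q = A × v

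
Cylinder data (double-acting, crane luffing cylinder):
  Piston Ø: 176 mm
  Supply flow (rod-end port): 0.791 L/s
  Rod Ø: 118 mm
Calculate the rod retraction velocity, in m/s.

Rod-side annular area A_ann = π/4 × (176² − 118²) = 13390 mm^2
Flow into the rod-end port fills the annular volume.
v = Q / A

v ≈ 0.0591 m/s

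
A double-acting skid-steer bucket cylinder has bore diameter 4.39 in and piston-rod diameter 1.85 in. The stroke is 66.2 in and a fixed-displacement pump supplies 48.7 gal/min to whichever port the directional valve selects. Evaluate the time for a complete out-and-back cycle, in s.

Cap-side area A_cap = π/4 × (4.39 in)² = 15.14 in^2
Rod-side annular area A_ann = π/4 × (4.39² − 1.85²) = 12.45 in^2
t_ext = A_cap·L/Q = 5.344 s
t_ret = A_ann·L/Q = 4.395 s
t_cycle = t_ext + t_ret

t ≈ 9.74 s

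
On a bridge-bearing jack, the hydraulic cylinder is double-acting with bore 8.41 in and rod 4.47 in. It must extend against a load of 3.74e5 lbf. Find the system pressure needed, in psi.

P ≈ 6730 psi

Cap-side area A_cap = π/4 × (8.41 in)² = 55.55 in^2
P = F / A = 3.74e5 lbf / A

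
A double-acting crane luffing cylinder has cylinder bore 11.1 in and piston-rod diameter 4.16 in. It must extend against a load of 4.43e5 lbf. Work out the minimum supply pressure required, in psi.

P ≈ 4580 psi

Cap-side area A_cap = π/4 × (11.1 in)² = 96.77 in^2
P = F / A = 4.43e5 lbf / A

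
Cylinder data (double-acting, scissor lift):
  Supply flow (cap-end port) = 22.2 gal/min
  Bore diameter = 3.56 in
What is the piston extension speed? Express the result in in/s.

v ≈ 8.59 in/s

Cap-side area A_cap = π/4 × (3.56 in)² = 9.954 in^2
v = Q / A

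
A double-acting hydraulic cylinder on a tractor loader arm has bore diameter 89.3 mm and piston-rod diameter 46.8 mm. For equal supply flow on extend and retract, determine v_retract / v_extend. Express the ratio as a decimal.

Cap-side area A_cap = π/4 × (89.3 mm)² = 6263 mm^2
Rod-side annular area A_ann = π/4 × (89.3² − 46.8²) = 4543 mm^2
For equal Q, v ∝ 1/A, so v_ret/v_ext = A_cap/A_ann.

v_ret/v_ext ≈ 1.38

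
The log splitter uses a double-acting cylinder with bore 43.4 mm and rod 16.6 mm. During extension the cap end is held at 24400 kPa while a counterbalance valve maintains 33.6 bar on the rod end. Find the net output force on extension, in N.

Cap-side area A_cap = π/4 × (43.4 mm)² = 1479 mm^2
Rod-side annular area A_ann = π/4 × (43.4² − 16.6²) = 1263 mm^2
Net thrust = P_cap·A_cap − P_rod·A_ann = 36100 N − 4243 N

F ≈ 31900 N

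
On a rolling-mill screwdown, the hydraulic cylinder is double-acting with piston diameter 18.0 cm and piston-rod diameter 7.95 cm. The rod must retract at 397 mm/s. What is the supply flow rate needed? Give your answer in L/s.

Q ≈ 8.13 L/s

Rod-side annular area A_ann = π/4 × (18.0² − 7.95²) = 204.8 cm^2
Q = A × v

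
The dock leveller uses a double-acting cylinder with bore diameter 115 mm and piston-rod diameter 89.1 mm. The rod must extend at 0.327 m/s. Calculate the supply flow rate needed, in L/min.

Q ≈ 204 L/min

Cap-side area A_cap = π/4 × (115 mm)² = 10390 mm^2
Q = A × v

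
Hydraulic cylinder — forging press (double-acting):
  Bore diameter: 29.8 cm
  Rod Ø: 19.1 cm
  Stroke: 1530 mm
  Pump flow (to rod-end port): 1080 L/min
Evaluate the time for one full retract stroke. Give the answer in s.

t ≈ 3.49 s

Rod-side annular area A_ann = π/4 × (29.8² − 19.1²) = 410.9 cm^2
Swept volume V = A × L; t = V / Q = A·L / Q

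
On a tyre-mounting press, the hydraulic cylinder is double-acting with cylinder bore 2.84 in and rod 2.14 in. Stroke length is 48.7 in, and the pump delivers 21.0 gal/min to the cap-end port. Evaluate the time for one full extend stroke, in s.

t ≈ 3.82 s

Cap-side area A_cap = π/4 × (2.84 in)² = 6.335 in^2
Swept volume V = A × L; t = V / Q = A·L / Q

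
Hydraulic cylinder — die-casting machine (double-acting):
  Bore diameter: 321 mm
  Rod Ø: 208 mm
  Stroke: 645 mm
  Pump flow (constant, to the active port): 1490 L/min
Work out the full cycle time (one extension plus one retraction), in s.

Cap-side area A_cap = π/4 × (321 mm)² = 80930 mm^2
Rod-side annular area A_ann = π/4 × (321² − 208²) = 46950 mm^2
t_ext = A_cap·L/Q = 2.102 s
t_ret = A_ann·L/Q = 1.219 s
t_cycle = t_ext + t_ret

t ≈ 3.32 s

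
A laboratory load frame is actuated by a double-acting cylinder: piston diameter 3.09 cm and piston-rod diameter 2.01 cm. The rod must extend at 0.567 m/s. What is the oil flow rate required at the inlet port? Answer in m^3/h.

Cap-side area A_cap = π/4 × (3.09 cm)² = 7.499 cm^2
Q = A × v

Q ≈ 1.53 m^3/h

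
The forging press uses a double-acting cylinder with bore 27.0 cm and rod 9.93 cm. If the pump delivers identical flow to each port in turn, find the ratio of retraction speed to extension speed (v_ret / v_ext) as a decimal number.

Cap-side area A_cap = π/4 × (27.0 cm)² = 572.6 cm^2
Rod-side annular area A_ann = π/4 × (27.0² − 9.93²) = 495.1 cm^2
For equal Q, v ∝ 1/A, so v_ret/v_ext = A_cap/A_ann.

v_ret/v_ext ≈ 1.16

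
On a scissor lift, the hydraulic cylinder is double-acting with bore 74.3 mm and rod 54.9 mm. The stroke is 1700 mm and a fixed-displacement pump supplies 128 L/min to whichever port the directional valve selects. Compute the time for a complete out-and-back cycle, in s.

t ≈ 5.02 s

Cap-side area A_cap = π/4 × (74.3 mm)² = 4336 mm^2
Rod-side annular area A_ann = π/4 × (74.3² − 54.9²) = 1969 mm^2
t_ext = A_cap·L/Q = 3.455 s
t_ret = A_ann·L/Q = 1.569 s
t_cycle = t_ext + t_ret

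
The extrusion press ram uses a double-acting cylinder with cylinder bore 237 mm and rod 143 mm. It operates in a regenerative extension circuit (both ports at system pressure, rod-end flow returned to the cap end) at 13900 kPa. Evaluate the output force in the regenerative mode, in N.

F ≈ 2.23e5 N

With equal pressure on both faces, forces on the annular region cancel; the net push is pressure × rod cross-section.
Rod cross-section A_rod = π/4 × (143 mm)² = 16060 mm^2
F = P × A_rod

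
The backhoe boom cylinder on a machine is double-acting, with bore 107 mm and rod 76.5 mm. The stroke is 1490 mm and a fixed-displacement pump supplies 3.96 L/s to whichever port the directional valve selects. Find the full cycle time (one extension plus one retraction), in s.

t ≈ 5.04 s

Cap-side area A_cap = π/4 × (107 mm)² = 8992 mm^2
Rod-side annular area A_ann = π/4 × (107² − 76.5²) = 4396 mm^2
t_ext = A_cap·L/Q = 3.383 s
t_ret = A_ann·L/Q = 1.654 s
t_cycle = t_ext + t_ret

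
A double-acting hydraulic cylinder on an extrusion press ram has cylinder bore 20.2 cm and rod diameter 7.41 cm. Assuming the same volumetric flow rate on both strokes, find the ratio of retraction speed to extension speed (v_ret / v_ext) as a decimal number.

v_ret/v_ext ≈ 1.16

Cap-side area A_cap = π/4 × (20.2 cm)² = 320.5 cm^2
Rod-side annular area A_ann = π/4 × (20.2² − 7.41²) = 277.3 cm^2
For equal Q, v ∝ 1/A, so v_ret/v_ext = A_cap/A_ann.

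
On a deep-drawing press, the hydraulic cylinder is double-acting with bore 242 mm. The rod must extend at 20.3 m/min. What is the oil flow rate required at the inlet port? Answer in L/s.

Q ≈ 15.6 L/s

Cap-side area A_cap = π/4 × (242 mm)² = 46000 mm^2
Q = A × v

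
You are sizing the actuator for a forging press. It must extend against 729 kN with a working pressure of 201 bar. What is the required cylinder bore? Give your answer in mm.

Extension force acts on the full piston face: F = P × (π/4)D².
D = √(4F / (πP)) = √(4 × 729 kN / (π × 201 bar))

D ≈ 215 mm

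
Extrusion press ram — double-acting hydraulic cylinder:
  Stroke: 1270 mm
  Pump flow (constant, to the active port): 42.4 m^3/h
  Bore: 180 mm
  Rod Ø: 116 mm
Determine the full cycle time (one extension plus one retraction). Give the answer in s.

t ≈ 4.35 s

Cap-side area A_cap = π/4 × (180 mm)² = 25450 mm^2
Rod-side annular area A_ann = π/4 × (180² − 116²) = 14880 mm^2
t_ext = A_cap·L/Q = 2.744 s
t_ret = A_ann·L/Q = 1.604 s
t_cycle = t_ext + t_ret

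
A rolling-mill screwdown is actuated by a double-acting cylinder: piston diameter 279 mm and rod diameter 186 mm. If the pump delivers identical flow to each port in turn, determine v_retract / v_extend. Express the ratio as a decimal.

Cap-side area A_cap = π/4 × (279 mm)² = 61140 mm^2
Rod-side annular area A_ann = π/4 × (279² − 186²) = 33960 mm^2
For equal Q, v ∝ 1/A, so v_ret/v_ext = A_cap/A_ann.

v_ret/v_ext ≈ 1.80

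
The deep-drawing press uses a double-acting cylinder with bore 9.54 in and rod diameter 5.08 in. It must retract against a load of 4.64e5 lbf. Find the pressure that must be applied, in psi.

P ≈ 9060 psi

Rod-side annular area A_ann = π/4 × (9.54² − 5.08²) = 51.21 in^2
Retraction: pressure acts on the annular area.
P = F / A = 4.64e5 lbf / A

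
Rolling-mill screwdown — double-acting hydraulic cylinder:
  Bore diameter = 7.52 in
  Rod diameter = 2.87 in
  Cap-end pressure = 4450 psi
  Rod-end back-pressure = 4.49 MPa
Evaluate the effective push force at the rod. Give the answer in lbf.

Cap-side area A_cap = π/4 × (7.52 in)² = 44.41 in^2
Rod-side annular area A_ann = π/4 × (7.52² − 2.87²) = 37.95 in^2
Net thrust = P_cap·A_cap − P_rod·A_ann = 1.976e5 lbf − 24710 lbf

F ≈ 1.73e5 lbf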